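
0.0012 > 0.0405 False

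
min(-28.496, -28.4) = -28.496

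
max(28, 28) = 28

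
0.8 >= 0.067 True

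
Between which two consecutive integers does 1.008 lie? 1 and 2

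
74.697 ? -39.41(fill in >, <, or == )>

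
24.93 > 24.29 True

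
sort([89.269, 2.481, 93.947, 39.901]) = [2.481, 39.901, 89.269, 93.947]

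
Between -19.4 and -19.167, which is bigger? -19.167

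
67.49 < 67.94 True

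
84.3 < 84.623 True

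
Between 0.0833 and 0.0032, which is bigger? 0.0833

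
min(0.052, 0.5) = 0.052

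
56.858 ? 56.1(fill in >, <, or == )>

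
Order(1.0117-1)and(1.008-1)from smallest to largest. (1.008-1),(1.0117-1)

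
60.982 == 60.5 False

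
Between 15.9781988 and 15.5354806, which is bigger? 15.9781988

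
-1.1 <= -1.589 False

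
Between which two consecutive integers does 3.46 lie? 3 and 4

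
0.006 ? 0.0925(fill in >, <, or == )<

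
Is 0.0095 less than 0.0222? Yes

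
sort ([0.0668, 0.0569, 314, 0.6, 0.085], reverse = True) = [314, 0.6, 0.085, 0.0668, 0.0569]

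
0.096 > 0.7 False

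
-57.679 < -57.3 True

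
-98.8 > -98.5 False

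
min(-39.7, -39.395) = -39.7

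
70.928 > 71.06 False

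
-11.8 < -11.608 True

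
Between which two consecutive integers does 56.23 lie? 56 and 57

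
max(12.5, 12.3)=12.5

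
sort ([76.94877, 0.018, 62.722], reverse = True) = [76.94877, 62.722, 0.018]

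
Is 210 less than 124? No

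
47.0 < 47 False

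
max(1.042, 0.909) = 1.042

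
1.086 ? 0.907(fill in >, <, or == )>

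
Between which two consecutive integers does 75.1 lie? 75 and 76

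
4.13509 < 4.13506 False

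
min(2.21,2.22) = 2.21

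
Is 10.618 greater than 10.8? No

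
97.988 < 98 True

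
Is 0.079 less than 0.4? Yes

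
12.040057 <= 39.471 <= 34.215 False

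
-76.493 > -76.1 False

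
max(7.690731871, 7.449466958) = 7.690731871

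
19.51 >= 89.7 False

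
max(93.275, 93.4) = 93.4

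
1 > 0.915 True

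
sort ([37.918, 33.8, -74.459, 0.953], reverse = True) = [37.918, 33.8, 0.953, -74.459]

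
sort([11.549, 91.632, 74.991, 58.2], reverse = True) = [91.632, 74.991, 58.2, 11.549]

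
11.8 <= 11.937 True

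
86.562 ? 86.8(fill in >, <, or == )<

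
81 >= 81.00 True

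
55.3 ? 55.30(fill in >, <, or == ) ==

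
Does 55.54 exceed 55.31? Yes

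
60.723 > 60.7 True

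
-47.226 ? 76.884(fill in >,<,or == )<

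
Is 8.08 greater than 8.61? No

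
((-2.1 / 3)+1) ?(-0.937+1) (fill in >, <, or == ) >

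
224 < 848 True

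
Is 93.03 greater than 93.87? No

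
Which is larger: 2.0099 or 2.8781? 2.8781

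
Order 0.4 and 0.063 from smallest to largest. 0.063, 0.4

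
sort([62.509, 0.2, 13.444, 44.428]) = [0.2, 13.444, 44.428, 62.509]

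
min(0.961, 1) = 0.961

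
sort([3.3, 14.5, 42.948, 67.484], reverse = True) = [67.484, 42.948, 14.5, 3.3]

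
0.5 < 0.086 False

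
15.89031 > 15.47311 True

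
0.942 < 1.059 True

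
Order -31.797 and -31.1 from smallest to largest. -31.797, -31.1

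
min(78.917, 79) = 78.917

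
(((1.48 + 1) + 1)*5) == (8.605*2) False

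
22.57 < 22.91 True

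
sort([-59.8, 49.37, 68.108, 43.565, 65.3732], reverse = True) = [68.108, 65.3732, 49.37, 43.565, -59.8]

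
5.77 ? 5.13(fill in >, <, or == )>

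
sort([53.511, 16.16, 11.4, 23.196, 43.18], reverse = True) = [53.511, 43.18, 23.196, 16.16, 11.4]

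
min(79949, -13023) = -13023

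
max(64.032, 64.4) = 64.4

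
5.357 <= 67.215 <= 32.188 False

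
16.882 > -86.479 True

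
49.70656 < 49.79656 True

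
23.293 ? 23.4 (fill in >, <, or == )<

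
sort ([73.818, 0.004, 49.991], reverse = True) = [73.818, 49.991, 0.004]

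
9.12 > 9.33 False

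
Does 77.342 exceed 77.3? Yes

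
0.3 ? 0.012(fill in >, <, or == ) >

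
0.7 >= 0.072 True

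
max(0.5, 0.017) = 0.5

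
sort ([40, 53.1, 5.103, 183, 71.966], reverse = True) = [183, 71.966, 53.1, 40, 5.103]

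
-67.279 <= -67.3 False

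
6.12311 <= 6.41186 True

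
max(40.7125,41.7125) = 41.7125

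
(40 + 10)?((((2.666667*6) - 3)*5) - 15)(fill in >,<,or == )<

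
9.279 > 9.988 False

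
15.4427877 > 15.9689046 False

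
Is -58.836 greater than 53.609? No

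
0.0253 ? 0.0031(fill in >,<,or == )>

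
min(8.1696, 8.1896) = 8.1696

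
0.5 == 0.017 False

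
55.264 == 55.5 False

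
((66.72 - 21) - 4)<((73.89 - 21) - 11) True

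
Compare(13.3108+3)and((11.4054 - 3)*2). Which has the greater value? ((11.4054 - 3)*2)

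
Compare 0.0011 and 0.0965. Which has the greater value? 0.0965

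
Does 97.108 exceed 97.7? No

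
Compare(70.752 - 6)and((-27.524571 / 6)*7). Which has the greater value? (70.752 - 6)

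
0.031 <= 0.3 True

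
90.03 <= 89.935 False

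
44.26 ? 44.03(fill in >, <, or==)>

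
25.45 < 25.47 True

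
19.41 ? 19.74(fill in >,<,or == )<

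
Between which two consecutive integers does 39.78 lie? 39 and 40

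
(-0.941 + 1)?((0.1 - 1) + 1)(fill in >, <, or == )<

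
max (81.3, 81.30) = 81.30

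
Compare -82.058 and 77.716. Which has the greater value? 77.716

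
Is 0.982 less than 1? Yes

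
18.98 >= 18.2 True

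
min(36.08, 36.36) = 36.08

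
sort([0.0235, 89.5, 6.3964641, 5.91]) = [0.0235, 5.91, 6.3964641, 89.5]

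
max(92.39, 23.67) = 92.39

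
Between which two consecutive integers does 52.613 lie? 52 and 53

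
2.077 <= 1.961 False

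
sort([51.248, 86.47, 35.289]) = [35.289, 51.248, 86.47]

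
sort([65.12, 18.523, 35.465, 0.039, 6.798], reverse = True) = [65.12, 35.465, 18.523, 6.798, 0.039]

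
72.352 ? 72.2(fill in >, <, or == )>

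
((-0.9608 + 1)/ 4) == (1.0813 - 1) False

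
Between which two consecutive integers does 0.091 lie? 0 and 1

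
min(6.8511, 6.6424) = 6.6424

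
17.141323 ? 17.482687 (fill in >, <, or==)<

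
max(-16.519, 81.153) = 81.153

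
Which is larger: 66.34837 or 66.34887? 66.34887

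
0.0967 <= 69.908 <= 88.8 True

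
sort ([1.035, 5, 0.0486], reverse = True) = [5, 1.035, 0.0486]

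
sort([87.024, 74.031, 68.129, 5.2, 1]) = [1, 5.2, 68.129, 74.031, 87.024]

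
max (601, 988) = 988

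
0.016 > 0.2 False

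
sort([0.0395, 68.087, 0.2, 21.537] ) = [0.0395, 0.2, 21.537, 68.087]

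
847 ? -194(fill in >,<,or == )>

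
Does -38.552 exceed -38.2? No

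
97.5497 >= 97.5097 True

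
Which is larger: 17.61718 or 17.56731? 17.61718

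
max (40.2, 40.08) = 40.2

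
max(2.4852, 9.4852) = 9.4852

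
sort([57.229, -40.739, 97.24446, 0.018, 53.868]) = [-40.739, 0.018, 53.868, 57.229, 97.24446]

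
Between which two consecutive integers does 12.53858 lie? 12 and 13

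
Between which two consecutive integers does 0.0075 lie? 0 and 1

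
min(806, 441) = 441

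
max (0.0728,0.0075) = 0.0728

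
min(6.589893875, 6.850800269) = 6.589893875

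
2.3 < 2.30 False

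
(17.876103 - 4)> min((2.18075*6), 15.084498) True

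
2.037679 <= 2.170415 True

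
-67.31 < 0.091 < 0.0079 False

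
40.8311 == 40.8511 False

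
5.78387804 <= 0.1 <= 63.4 False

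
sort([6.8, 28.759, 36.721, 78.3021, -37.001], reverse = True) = [78.3021, 36.721, 28.759, 6.8, -37.001]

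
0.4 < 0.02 False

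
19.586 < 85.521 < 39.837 False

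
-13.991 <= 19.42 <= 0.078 False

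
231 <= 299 True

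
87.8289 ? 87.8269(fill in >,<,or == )>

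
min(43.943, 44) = 43.943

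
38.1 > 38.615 False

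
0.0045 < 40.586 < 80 True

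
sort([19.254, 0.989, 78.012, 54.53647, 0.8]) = [0.8, 0.989, 19.254, 54.53647, 78.012]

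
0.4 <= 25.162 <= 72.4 True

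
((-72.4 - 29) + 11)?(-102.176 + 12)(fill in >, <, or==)<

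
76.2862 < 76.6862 True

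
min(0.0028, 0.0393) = 0.0028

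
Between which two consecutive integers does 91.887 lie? 91 and 92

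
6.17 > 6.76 False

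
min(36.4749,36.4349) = 36.4349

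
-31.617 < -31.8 False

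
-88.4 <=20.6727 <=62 True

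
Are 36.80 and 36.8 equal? Yes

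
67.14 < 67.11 False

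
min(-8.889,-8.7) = -8.889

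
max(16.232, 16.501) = 16.501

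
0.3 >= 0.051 True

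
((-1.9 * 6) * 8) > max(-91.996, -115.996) True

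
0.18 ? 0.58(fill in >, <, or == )<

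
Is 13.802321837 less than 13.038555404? No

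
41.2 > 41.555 False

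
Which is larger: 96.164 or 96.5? 96.5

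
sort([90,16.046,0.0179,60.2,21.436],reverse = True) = [90,60.2,21.436,16.046,0.0179]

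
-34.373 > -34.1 False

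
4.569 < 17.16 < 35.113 True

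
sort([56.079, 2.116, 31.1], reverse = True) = [56.079, 31.1, 2.116]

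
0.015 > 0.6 False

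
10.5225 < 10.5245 True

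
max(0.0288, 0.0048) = 0.0288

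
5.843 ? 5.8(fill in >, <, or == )>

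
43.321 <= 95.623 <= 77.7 False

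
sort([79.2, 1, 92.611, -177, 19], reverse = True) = [92.611, 79.2, 19, 1, -177]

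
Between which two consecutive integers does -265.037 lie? -266 and -265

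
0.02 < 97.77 True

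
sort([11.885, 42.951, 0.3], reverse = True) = [42.951, 11.885, 0.3]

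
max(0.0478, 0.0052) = 0.0478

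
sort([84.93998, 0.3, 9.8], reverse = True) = [84.93998, 9.8, 0.3]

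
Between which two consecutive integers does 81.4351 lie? 81 and 82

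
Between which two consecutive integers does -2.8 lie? -3 and -2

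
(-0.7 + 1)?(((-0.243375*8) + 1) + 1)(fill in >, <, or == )>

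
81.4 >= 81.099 True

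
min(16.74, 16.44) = 16.44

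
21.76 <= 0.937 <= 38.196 False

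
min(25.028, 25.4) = 25.028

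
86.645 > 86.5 True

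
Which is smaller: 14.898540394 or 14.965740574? 14.898540394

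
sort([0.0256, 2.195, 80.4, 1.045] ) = [0.0256, 1.045, 2.195, 80.4]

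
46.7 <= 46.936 True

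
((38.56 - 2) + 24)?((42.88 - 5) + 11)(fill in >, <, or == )>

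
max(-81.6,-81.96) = -81.6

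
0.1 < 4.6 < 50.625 True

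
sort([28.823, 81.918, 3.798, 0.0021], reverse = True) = [81.918, 28.823, 3.798, 0.0021]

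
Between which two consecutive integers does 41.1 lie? 41 and 42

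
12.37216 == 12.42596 False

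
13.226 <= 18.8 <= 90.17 True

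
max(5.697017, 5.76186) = 5.76186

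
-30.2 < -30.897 False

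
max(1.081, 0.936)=1.081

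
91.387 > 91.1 True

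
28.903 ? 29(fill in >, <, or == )<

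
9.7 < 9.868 True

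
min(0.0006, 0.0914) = 0.0006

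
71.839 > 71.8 True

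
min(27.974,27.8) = 27.8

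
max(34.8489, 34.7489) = 34.8489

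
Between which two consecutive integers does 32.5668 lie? 32 and 33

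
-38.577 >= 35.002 False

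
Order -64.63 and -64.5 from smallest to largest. -64.63, -64.5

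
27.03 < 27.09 True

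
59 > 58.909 True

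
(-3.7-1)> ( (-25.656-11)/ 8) False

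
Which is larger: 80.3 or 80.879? 80.879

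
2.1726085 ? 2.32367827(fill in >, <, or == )<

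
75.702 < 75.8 True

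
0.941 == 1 False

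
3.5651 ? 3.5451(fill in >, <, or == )>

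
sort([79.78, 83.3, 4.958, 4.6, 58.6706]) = [4.6, 4.958, 58.6706, 79.78, 83.3]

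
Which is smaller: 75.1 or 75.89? 75.1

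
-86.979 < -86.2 True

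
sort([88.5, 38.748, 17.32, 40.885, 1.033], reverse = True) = [88.5, 40.885, 38.748, 17.32, 1.033]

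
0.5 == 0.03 False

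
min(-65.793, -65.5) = -65.793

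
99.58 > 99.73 False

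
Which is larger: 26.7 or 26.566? 26.7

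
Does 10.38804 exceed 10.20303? Yes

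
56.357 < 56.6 True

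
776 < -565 False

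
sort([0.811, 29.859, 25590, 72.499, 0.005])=[0.005, 0.811, 29.859, 72.499, 25590]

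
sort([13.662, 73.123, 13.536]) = [13.536, 13.662, 73.123]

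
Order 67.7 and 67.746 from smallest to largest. 67.7, 67.746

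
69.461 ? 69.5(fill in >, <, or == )<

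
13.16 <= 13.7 True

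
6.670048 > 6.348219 True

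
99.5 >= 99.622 False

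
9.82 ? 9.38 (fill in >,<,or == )>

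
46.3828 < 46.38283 True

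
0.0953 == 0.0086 False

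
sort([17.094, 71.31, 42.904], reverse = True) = [71.31, 42.904, 17.094]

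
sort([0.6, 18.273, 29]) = [0.6, 18.273, 29]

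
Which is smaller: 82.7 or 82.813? 82.7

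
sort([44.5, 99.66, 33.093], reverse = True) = [99.66, 44.5, 33.093]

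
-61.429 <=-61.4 True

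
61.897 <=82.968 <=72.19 False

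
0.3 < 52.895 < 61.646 True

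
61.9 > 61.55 True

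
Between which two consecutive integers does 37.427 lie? 37 and 38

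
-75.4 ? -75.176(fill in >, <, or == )<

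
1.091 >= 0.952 True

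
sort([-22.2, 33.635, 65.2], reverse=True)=[65.2, 33.635, -22.2]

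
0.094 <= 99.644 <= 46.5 False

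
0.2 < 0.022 False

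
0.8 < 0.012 False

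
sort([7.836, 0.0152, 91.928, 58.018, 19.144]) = [0.0152, 7.836, 19.144, 58.018, 91.928]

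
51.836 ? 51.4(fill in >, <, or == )>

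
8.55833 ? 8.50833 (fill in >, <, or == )>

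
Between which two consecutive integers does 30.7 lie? 30 and 31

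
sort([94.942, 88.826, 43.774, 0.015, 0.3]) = [0.015, 0.3, 43.774, 88.826, 94.942]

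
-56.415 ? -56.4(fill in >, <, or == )<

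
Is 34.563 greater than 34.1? Yes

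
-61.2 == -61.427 False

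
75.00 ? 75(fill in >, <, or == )==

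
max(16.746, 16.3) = 16.746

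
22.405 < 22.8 True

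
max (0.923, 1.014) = 1.014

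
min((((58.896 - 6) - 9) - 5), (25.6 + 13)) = 38.6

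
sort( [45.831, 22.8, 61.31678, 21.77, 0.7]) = [0.7, 21.77, 22.8, 45.831, 61.31678]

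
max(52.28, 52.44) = 52.44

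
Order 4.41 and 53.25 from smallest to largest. 4.41, 53.25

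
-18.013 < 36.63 True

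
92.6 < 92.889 True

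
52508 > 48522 True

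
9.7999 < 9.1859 False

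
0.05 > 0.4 False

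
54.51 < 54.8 True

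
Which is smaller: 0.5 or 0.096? 0.096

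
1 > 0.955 True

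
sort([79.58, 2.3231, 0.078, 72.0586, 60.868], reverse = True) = [79.58, 72.0586, 60.868, 2.3231, 0.078]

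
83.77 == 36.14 False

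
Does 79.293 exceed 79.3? No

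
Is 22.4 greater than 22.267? Yes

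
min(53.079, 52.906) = 52.906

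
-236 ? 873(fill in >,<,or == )<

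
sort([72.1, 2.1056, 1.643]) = [1.643, 2.1056, 72.1]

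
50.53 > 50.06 True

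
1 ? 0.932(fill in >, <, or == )>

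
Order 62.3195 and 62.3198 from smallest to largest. 62.3195,62.3198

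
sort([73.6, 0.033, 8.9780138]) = [0.033, 8.9780138, 73.6]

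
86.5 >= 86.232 True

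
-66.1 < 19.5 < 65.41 True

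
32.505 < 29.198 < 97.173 False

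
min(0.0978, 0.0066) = 0.0066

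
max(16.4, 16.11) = 16.4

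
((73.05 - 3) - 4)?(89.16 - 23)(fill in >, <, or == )<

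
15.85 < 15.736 False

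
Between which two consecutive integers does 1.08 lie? 1 and 2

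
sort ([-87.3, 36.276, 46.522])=[-87.3, 36.276, 46.522]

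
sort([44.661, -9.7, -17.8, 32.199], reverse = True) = [44.661, 32.199, -9.7, -17.8]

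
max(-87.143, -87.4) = -87.143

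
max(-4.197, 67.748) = 67.748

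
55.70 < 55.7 False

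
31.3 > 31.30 False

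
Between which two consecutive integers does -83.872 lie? -84 and -83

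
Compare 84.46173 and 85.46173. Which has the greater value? 85.46173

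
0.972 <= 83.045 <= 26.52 False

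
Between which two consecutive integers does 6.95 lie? 6 and 7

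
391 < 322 False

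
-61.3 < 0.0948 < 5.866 True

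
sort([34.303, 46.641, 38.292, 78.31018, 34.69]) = [34.303, 34.69, 38.292, 46.641, 78.31018]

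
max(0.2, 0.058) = 0.2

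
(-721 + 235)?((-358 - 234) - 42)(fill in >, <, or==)>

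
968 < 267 False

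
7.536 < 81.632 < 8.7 False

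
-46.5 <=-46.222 True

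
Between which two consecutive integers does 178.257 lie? 178 and 179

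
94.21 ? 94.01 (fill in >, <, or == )>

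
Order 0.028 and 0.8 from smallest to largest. 0.028, 0.8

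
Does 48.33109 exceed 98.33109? No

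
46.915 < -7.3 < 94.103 False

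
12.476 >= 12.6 False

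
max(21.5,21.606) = 21.606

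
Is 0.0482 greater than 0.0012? Yes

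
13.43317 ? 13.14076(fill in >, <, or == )>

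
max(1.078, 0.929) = 1.078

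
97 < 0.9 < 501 False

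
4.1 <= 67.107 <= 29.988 False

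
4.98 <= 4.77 False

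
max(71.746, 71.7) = 71.746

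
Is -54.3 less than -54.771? No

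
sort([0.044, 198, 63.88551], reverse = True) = [198, 63.88551, 0.044]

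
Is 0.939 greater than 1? No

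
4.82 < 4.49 False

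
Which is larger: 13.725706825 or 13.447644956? 13.725706825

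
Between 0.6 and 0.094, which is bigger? 0.6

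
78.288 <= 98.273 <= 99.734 True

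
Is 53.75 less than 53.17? No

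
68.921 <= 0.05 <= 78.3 False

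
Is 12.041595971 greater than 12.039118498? Yes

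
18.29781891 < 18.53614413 True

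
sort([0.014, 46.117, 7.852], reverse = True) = [46.117, 7.852, 0.014]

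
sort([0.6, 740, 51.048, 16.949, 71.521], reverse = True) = [740, 71.521, 51.048, 16.949, 0.6]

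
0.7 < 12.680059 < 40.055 True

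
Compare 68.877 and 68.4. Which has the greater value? 68.877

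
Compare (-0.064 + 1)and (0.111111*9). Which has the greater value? (0.111111*9)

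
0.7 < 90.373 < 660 True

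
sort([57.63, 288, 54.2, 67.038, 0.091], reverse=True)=[288, 67.038, 57.63, 54.2, 0.091]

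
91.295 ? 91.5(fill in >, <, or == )<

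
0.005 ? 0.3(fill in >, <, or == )<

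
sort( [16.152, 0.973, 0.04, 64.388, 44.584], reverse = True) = [64.388, 44.584, 16.152, 0.973, 0.04]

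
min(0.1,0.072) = 0.072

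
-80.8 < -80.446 True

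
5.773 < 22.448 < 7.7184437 False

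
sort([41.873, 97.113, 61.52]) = [41.873, 61.52, 97.113]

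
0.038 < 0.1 True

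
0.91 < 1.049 True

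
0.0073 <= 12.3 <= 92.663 True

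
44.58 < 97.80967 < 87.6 False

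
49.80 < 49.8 False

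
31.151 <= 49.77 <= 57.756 True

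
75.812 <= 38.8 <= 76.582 False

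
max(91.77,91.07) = 91.77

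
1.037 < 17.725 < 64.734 True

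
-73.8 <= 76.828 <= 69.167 False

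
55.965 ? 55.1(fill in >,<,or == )>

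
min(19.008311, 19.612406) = 19.008311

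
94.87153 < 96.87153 True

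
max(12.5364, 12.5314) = 12.5364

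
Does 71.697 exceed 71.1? Yes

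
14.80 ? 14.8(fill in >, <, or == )==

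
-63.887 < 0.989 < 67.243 True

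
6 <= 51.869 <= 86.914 True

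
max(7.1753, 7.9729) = 7.9729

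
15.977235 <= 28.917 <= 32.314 True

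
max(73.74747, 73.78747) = 73.78747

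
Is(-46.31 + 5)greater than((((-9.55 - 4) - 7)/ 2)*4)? No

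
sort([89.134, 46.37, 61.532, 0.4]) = [0.4, 46.37, 61.532, 89.134]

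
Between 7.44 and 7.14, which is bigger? 7.44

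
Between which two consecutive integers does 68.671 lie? 68 and 69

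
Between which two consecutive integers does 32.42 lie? 32 and 33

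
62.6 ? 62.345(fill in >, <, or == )>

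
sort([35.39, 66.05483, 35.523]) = [35.39, 35.523, 66.05483]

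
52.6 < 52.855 True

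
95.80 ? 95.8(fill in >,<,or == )==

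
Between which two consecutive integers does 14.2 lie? 14 and 15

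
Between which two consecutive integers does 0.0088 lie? 0 and 1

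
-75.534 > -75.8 True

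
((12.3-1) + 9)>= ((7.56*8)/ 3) True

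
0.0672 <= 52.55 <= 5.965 False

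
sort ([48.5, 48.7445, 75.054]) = [48.5, 48.7445, 75.054]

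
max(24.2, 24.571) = 24.571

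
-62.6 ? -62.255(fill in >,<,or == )<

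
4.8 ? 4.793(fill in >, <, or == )>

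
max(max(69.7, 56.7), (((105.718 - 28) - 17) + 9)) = 69.718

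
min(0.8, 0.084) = 0.084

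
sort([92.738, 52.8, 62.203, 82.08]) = [52.8, 62.203, 82.08, 92.738]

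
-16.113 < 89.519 True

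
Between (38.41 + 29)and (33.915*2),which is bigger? (33.915*2)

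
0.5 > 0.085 True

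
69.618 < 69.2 False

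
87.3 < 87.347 True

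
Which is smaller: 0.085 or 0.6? 0.085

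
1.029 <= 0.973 False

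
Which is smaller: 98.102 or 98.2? 98.102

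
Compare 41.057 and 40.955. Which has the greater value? 41.057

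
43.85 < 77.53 True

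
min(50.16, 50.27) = 50.16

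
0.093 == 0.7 False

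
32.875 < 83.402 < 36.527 False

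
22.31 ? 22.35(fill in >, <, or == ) <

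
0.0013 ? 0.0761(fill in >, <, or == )<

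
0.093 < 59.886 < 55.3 False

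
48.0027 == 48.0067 False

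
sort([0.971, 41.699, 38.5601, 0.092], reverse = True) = [41.699, 38.5601, 0.971, 0.092]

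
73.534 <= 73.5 False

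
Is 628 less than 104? No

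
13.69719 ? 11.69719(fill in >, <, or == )>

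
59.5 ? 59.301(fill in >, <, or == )>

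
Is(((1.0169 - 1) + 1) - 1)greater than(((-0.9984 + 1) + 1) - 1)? Yes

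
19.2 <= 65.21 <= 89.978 True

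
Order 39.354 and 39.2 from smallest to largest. 39.2, 39.354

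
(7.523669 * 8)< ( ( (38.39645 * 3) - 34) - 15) True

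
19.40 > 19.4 False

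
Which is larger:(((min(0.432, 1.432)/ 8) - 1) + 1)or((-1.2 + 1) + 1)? ((-1.2 + 1) + 1)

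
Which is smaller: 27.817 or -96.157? -96.157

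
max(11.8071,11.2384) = 11.8071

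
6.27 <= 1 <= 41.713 False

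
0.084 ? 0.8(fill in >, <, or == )<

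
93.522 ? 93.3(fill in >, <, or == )>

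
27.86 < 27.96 True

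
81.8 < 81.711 False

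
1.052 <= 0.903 False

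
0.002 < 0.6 True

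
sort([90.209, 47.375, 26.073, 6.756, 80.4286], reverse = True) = [90.209, 80.4286, 47.375, 26.073, 6.756]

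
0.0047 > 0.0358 False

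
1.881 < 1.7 False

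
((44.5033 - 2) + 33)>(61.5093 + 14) False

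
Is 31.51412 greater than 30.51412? Yes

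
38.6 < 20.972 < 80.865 False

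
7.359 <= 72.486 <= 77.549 True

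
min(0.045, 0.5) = 0.045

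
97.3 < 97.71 True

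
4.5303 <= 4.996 True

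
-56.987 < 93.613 True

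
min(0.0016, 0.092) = 0.0016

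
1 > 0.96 True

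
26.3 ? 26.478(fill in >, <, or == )<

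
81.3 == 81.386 False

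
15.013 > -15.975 True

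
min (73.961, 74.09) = 73.961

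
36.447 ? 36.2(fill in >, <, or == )>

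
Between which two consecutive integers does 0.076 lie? 0 and 1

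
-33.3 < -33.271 True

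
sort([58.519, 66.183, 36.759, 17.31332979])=[17.31332979, 36.759, 58.519, 66.183]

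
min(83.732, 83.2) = 83.2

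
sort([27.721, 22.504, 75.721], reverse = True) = [75.721, 27.721, 22.504]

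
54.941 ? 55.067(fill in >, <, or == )<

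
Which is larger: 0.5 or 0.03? 0.5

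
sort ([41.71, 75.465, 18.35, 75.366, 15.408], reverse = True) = [75.465, 75.366, 41.71, 18.35, 15.408]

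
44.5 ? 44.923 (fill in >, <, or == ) <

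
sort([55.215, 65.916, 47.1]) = [47.1, 55.215, 65.916]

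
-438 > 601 False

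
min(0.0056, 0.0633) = 0.0056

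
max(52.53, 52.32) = 52.53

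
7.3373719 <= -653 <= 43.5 False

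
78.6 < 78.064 False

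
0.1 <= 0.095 False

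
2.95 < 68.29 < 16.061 False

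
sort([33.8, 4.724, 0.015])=[0.015, 4.724, 33.8]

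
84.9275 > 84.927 True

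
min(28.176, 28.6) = 28.176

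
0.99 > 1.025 False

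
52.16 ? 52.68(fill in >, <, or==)<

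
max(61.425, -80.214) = 61.425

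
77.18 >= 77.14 True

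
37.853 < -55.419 False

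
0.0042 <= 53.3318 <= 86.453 True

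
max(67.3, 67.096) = 67.3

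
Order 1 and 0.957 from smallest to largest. 0.957, 1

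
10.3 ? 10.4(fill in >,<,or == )<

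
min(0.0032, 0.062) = 0.0032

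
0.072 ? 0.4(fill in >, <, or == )<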